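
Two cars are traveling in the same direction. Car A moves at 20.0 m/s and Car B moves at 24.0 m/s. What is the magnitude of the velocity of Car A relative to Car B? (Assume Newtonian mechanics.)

v_rel = |v_A - v_B| = |20.0 - 24.0| = 4.0 m/s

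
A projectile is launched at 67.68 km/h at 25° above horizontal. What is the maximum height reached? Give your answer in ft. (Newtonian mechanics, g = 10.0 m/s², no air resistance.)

v₀ = 67.68 km/h × 0.2777777777777778 = 18.8 m/s
H = v₀² × sin²(θ) / (2g) = 18.8² × sin(25°)² / (2 × 10.0) = 353.44 × 0.178606 / 20.0 = 3.15633 m
H = 3.15633 m / 0.3048 = 10.36 ft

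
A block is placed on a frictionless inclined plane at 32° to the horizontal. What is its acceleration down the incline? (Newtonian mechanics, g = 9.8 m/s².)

a = g sin(θ) = 9.8 × sin(32°) = 9.8 × 0.5299 = 5.19 m/s²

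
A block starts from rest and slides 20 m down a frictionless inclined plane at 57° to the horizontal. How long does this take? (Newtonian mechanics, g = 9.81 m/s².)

a = g sin(θ) = 9.81 × sin(57°) = 8.2274 m/s²
t = √(2d/a) = √(2 × 20 / 8.2274) = 2.2 s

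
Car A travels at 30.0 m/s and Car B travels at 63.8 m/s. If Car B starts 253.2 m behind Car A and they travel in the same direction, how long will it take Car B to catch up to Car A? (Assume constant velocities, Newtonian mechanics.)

Relative speed: v_rel = 63.8 - 30.0 = 33.8 m/s
Time to catch: t = d₀/v_rel = 253.2/33.8 = 7.49 s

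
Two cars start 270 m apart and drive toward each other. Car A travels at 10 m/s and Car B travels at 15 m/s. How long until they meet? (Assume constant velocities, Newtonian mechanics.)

Combined speed: v_combined = 10 + 15 = 25 m/s
Time to meet: t = d/v_combined = 270/25 = 10.8 s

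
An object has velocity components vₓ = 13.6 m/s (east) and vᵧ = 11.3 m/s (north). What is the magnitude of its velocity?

|v| = √(vₓ² + vᵧ²) = √(13.6² + 11.3²) = √(312.65) = 17.68 m/s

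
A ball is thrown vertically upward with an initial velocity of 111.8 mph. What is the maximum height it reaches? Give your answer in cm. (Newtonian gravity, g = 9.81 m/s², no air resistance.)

v₀ = 111.8 mph × 0.44704 = 49.9791 m/s
h_max = v₀² / (2g) = 49.9791² / (2 × 9.81) = 2497.91 / 19.62 = 127.314 m
h_max = 127.314 m / 0.01 = 12730 cm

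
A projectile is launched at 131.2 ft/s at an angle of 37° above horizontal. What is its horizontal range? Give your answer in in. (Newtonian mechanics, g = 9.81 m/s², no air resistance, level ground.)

v₀ = 131.2 ft/s × 0.3048 = 39.9898 m/s
R = v₀² × sin(2θ) / g = 39.9898² × sin(2 × 37°) / 9.81 = 1599.18 × 0.961262 / 9.81 = 156.7 m
R = 156.7 m / 0.0254 = 6169 in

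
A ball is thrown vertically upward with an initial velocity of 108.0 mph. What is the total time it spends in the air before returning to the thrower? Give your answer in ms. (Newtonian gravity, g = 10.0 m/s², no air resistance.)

v₀ = 108.0 mph × 0.44704 = 48.2803 m/s
t_total = 2 × v₀ / g = 2 × 48.2803 / 10.0 = 9.65606 s
t_total = 9.65606 s / 0.001 = 9656 ms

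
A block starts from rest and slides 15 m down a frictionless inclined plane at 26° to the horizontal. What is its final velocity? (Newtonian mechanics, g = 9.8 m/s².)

a = g sin(θ) = 9.8 × sin(26°) = 4.296 m/s²
v = √(2ad) = √(2 × 4.296 × 15) = 11.35 m/s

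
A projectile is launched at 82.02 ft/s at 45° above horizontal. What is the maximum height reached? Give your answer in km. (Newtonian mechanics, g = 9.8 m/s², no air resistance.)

v₀ = 82.02 ft/s × 0.3048 = 24.9997 m/s
H = v₀² × sin²(θ) / (2g) = 24.9997² × sin(45°)² / (2 × 9.8) = 624.985 × 0.5 / 19.6 = 15.9435 m
H = 15.9435 m / 1000.0 = 0.01594 km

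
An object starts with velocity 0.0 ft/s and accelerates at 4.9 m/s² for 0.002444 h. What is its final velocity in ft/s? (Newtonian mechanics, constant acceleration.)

v₀ = 0.0 ft/s × 0.3048 = 0.0 m/s
t = 0.002444 h × 3600.0 = 8.7984 s
v = v₀ + a × t = 0.0 + 4.9 × 8.7984 = 43.1122 m/s
v = 43.1122 m/s / 0.3048 = 141.4 ft/s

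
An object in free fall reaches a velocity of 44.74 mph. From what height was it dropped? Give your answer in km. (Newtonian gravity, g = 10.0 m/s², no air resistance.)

v = 44.74 mph × 0.44704 = 20.0006 m/s
h = v² / (2g) = 20.0006² / (2 × 10.0) = 20.0012 m
h = 20.0012 m / 1000.0 = 0.02 km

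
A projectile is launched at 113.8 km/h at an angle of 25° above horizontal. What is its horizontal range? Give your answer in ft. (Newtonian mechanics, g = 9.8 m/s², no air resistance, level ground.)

v₀ = 113.8 km/h × 0.2777777777777778 = 31.6111 m/s
R = v₀² × sin(2θ) / g = 31.6111² × sin(2 × 25°) / 9.8 = 999.262 × 0.766044 / 9.8 = 78.1101 m
R = 78.1101 m / 0.3048 = 256.3 ft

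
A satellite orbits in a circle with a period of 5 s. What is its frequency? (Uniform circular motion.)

f = 1/T = 1/5 = 0.2 Hz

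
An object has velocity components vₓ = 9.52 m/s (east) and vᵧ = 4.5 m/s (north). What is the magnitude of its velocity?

|v| = √(vₓ² + vᵧ²) = √(9.52² + 4.5²) = √(110.8804) = 10.53 m/s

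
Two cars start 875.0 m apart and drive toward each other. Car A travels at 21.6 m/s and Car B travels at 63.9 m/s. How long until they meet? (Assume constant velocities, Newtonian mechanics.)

Combined speed: v_combined = 21.6 + 63.9 = 85.5 m/s
Time to meet: t = d/v_combined = 875.0/85.5 = 10.23 s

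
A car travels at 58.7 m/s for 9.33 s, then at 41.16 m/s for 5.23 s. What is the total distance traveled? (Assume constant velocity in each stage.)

d₁ = v₁t₁ = 58.7 × 9.33 = 547.671 m
d₂ = v₂t₂ = 41.16 × 5.23 = 215.2668 m
d_total = 547.671 + 215.2668 = 762.94 m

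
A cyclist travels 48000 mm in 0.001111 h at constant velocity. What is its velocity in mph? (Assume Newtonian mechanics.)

d = 48000 mm × 0.001 = 48.0 m
t = 0.001111 h × 3600.0 = 3.9996 s
v = d / t = 48.0 / 3.9996 = 12.0012 m/s
v = 12.0012 m/s / 0.44704 = 26.85 mph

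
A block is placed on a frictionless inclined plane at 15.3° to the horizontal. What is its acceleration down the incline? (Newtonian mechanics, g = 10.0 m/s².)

a = g sin(θ) = 10.0 × sin(15.3°) = 10.0 × 0.2639 = 2.64 m/s²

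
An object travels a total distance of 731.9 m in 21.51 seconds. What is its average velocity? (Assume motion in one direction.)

v_avg = Δd / Δt = 731.9 / 21.51 = 34.03 m/s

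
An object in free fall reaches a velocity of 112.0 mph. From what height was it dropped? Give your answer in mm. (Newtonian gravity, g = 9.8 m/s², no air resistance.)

v = 112.0 mph × 0.44704 = 50.0685 m/s
h = v² / (2g) = 50.0685² / (2 × 9.8) = 127.901 m
h = 127.901 m / 0.001 = 127900 mm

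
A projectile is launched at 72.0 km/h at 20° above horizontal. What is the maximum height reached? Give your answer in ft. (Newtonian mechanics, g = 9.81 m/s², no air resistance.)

v₀ = 72.0 km/h × 0.2777777777777778 = 20.0 m/s
H = v₀² × sin²(θ) / (2g) = 20.0² × sin(20°)² / (2 × 9.81) = 400.0 × 0.116978 / 19.62 = 2.38487 m
H = 2.38487 m / 0.3048 = 7.824 ft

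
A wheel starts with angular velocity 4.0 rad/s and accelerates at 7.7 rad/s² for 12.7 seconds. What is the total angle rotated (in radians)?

θ = ω₀t + ½αt² = 4.0×12.7 + ½×7.7×12.7² = 671.77 rad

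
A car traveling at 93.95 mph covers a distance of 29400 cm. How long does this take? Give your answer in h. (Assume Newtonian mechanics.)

d = 29400 cm × 0.01 = 294.0 m
v = 93.95 mph × 0.44704 = 41.9994 m/s
t = d / v = 294.0 / 41.9994 = 7.0001 s
t = 7.0001 s / 3600.0 = 0.001944 h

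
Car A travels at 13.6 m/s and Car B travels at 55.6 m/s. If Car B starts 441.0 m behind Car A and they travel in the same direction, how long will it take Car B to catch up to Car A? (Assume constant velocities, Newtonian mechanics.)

Relative speed: v_rel = 55.6 - 13.6 = 42.0 m/s
Time to catch: t = d₀/v_rel = 441.0/42.0 = 10.5 s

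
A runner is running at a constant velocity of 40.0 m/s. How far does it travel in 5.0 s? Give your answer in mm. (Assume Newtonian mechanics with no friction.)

d = v × t = 40.0 × 5.0 = 200.0 m
d = 200.0 m / 0.001 = 200000 mm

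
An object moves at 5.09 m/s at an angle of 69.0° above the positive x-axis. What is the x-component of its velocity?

vₓ = v cos(θ) = 5.09 × cos(69.0°) = 1.82 m/s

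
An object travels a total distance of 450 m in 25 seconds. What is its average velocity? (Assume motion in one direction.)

v_avg = Δd / Δt = 450 / 25 = 18.0 m/s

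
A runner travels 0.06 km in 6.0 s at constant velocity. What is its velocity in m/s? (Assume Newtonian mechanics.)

d = 0.06 km × 1000.0 = 60.0 m
v = d / t = 60.0 / 6.0 = 10.0 m/s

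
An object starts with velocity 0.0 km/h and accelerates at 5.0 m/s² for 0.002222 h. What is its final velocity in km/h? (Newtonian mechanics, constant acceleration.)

v₀ = 0.0 km/h × 0.2777777777777778 = 0.0 m/s
t = 0.002222 h × 3600.0 = 7.9992 s
v = v₀ + a × t = 0.0 + 5.0 × 7.9992 = 39.996 m/s
v = 39.996 m/s / 0.2777777777777778 = 144.0 km/h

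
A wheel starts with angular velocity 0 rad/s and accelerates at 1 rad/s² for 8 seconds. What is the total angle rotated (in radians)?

θ = ω₀t + ½αt² = 0×8 + ½×1×8² = 32.0 rad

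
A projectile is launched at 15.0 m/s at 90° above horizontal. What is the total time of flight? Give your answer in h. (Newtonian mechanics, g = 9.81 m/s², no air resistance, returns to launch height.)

T = 2 × v₀ × sin(θ) / g = 2 × 15.0 × sin(90°) / 9.81 = 2 × 15.0 × 1.0 / 9.81 = 3.0581 s
T = 3.0581 s / 3600.0 = 0.0008495 h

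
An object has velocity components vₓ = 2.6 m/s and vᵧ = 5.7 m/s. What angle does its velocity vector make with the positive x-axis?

θ = arctan(vᵧ/vₓ) = arctan(5.7/2.6) = 65.48°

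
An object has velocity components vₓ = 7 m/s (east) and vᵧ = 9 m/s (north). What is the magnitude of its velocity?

|v| = √(vₓ² + vᵧ²) = √(7² + 9²) = √(130) = 11.4 m/s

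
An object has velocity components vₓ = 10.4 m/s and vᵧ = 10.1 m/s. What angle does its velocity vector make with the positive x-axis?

θ = arctan(vᵧ/vₓ) = arctan(10.1/10.4) = 44.16°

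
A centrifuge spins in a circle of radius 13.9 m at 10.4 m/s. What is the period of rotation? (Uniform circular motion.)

T = 2πr/v = 2π×13.9/10.4 = 8.4 s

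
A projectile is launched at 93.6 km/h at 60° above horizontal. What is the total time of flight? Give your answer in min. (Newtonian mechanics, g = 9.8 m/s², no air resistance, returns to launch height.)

v₀ = 93.6 km/h × 0.2777777777777778 = 26.0 m/s
T = 2 × v₀ × sin(θ) / g = 2 × 26.0 × sin(60°) / 9.8 = 2 × 26.0 × 0.866025 / 9.8 = 4.59523 s
T = 4.59523 s / 60.0 = 0.07659 min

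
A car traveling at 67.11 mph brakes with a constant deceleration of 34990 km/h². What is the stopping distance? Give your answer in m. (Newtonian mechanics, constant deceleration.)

v₀ = 67.11 mph × 0.44704 = 30.0009 m/s
a = 34990 km/h² × 7.716049382716049e-05 = 2.69985 m/s²
d = v₀² / (2a) = 30.0009² / (2 × 2.69985) = 900.054 / 5.3997 = 166.7 m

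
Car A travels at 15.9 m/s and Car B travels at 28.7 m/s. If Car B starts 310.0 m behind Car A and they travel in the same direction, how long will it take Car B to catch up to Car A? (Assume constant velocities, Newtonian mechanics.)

Relative speed: v_rel = 28.7 - 15.9 = 12.8 m/s
Time to catch: t = d₀/v_rel = 310.0/12.8 = 24.22 s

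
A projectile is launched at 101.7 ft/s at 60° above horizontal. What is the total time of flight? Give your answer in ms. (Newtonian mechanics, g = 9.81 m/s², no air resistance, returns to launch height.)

v₀ = 101.7 ft/s × 0.3048 = 30.9982 m/s
T = 2 × v₀ × sin(θ) / g = 2 × 30.9982 × sin(60°) / 9.81 = 2 × 30.9982 × 0.866025 / 9.81 = 5.47303 s
T = 5.47303 s / 0.001 = 5473 ms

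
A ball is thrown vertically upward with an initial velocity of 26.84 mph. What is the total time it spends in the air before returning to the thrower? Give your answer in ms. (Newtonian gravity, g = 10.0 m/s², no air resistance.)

v₀ = 26.84 mph × 0.44704 = 11.9986 m/s
t_total = 2 × v₀ / g = 2 × 11.9986 / 10.0 = 2.39972 s
t_total = 2.39972 s / 0.001 = 2400 ms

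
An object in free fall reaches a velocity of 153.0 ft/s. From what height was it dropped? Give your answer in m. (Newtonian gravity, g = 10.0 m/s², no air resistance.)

v = 153.0 ft/s × 0.3048 = 46.6344 m/s
h = v² / (2g) = 46.6344² / (2 × 10.0) = 108.7 m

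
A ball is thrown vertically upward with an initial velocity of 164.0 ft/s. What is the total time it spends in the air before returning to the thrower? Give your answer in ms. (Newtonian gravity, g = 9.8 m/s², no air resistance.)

v₀ = 164.0 ft/s × 0.3048 = 49.9872 m/s
t_total = 2 × v₀ / g = 2 × 49.9872 / 9.8 = 10.2015 s
t_total = 10.2015 s / 0.001 = 10200 ms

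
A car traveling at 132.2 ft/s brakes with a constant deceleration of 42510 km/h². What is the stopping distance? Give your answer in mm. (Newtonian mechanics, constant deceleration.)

v₀ = 132.2 ft/s × 0.3048 = 40.2946 m/s
a = 42510 km/h² × 7.716049382716049e-05 = 3.28009 m/s²
d = v₀² / (2a) = 40.2946² / (2 × 3.28009) = 1623.65 / 6.56018 = 247.501 m
d = 247.501 m / 0.001 = 247500 mm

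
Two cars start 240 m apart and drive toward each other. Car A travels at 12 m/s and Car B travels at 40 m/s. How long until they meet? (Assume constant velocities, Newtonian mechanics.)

Combined speed: v_combined = 12 + 40 = 52 m/s
Time to meet: t = d/v_combined = 240/52 = 4.62 s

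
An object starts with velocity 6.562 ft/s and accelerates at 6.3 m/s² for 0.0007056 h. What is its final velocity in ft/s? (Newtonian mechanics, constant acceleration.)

v₀ = 6.562 ft/s × 0.3048 = 2.0001 m/s
t = 0.0007056 h × 3600.0 = 2.54016 s
v = v₀ + a × t = 2.0001 + 6.3 × 2.54016 = 18.0031 m/s
v = 18.0031 m/s / 0.3048 = 59.07 ft/s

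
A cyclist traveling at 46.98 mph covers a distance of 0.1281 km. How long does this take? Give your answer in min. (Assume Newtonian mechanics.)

d = 0.1281 km × 1000.0 = 128.1 m
v = 46.98 mph × 0.44704 = 21.0019 m/s
t = d / v = 128.1 / 21.0019 = 6.09945 s
t = 6.09945 s / 60.0 = 0.1017 min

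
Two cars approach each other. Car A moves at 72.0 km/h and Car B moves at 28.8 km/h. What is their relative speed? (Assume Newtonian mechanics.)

v_rel = v_A + v_B = 72.0 + 28.8 = 100.8 km/h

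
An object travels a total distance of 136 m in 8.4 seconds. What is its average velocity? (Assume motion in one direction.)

v_avg = Δd / Δt = 136 / 8.4 = 16.19 m/s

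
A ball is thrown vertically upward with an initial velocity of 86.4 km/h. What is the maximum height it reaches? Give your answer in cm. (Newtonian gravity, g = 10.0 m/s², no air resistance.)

v₀ = 86.4 km/h × 0.2777777777777778 = 24.0 m/s
h_max = v₀² / (2g) = 24.0² / (2 × 10.0) = 576.0 / 20.0 = 28.8 m
h_max = 28.8 m / 0.01 = 2880 cm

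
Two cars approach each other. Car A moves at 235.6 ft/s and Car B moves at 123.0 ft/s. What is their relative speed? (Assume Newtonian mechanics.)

v_rel = v_A + v_B = 235.6 + 123.0 = 358.6 ft/s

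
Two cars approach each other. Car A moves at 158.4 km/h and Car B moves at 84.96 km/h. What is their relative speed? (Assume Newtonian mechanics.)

v_rel = v_A + v_B = 158.4 + 84.96 = 243.36 km/h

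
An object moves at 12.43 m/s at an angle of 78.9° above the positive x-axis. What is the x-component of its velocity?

vₓ = v cos(θ) = 12.43 × cos(78.9°) = 2.39 m/s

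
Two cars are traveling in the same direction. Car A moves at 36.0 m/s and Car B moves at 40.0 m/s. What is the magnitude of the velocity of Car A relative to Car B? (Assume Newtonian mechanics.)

v_rel = |v_A - v_B| = |36.0 - 40.0| = 4.0 m/s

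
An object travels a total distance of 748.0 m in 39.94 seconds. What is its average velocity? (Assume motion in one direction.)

v_avg = Δd / Δt = 748.0 / 39.94 = 18.73 m/s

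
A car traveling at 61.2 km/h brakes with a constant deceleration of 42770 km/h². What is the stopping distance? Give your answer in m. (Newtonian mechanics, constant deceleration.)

v₀ = 61.2 km/h × 0.2777777777777778 = 17.0 m/s
a = 42770 km/h² × 7.716049382716049e-05 = 3.30015 m/s²
d = v₀² / (2a) = 17.0² / (2 × 3.30015) = 289.0 / 6.6003 = 43.79 m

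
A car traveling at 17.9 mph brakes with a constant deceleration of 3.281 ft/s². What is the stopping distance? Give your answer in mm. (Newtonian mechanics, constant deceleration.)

v₀ = 17.9 mph × 0.44704 = 8.00202 m/s
a = 3.281 ft/s² × 0.3048 = 1.00005 m/s²
d = v₀² / (2a) = 8.00202² / (2 × 1.00005) = 64.0323 / 2.0001 = 32.0145 m
d = 32.0145 m / 0.001 = 32010 mm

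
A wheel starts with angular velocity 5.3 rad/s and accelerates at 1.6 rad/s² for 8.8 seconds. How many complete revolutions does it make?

θ = ω₀t + ½αt² = 5.3×8.8 + ½×1.6×8.8² = 108.592 rad
Total revolutions = θ/(2π) = 108.592/(2π) = 17.28
Complete revolutions = ⌊17.28⌋ = 17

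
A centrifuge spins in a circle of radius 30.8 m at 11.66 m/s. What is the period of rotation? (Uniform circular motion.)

T = 2πr/v = 2π×30.8/11.66 = 16.6 s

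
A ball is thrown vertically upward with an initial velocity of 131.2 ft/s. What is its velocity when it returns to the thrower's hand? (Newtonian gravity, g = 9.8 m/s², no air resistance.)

By conservation of energy (no air resistance), the ball returns to the throw height with the same speed as launch, but directed downward.
|v_ground| = v₀ = 131.2 ft/s
v_ground = 131.2 ft/s (downward)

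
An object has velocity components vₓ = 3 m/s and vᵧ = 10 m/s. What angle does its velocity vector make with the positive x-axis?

θ = arctan(vᵧ/vₓ) = arctan(10/3) = 73.3°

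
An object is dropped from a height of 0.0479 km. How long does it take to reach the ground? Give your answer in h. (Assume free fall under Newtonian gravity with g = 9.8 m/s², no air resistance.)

h = 0.0479 km × 1000.0 = 47.9 m
t = √(2h/g) = √(2 × 47.9 / 9.8) = 3.12658 s
t = 3.12658 s / 3600.0 = 0.0008685 h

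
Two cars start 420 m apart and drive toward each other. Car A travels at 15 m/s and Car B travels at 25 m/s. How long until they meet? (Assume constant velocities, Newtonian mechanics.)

Combined speed: v_combined = 15 + 25 = 40 m/s
Time to meet: t = d/v_combined = 420/40 = 10.5 s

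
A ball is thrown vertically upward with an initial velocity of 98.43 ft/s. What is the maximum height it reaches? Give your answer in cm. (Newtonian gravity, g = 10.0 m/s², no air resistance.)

v₀ = 98.43 ft/s × 0.3048 = 30.0015 m/s
h_max = v₀² / (2g) = 30.0015² / (2 × 10.0) = 900.09 / 20.0 = 45.0045 m
h_max = 45.0045 m / 0.01 = 4500 cm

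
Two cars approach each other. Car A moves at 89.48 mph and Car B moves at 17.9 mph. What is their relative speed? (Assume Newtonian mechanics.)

v_rel = v_A + v_B = 89.48 + 17.9 = 107.38 mph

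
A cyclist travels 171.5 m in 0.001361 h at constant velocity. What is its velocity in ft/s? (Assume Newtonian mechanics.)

t = 0.001361 h × 3600.0 = 4.8996 s
v = d / t = 171.5 / 4.8996 = 35.0029 m/s
v = 35.0029 m/s / 0.3048 = 114.8 ft/s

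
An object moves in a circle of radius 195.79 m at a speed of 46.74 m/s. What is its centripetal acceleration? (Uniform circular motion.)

a_c = v²/r = 46.74²/195.79 = 2184.6276/195.79 = 11.16 m/s²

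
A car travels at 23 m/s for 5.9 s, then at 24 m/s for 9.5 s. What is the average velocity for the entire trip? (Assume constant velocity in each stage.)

d₁ = v₁t₁ = 23 × 5.9 = 135.7 m
d₂ = v₂t₂ = 24 × 9.5 = 228.0 m
d_total = 363.7 m, t_total = 15.4 s
v_avg = d_total/t_total = 363.7/15.4 = 23.62 m/s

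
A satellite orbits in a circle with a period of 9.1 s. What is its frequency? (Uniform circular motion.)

f = 1/T = 1/9.1 = 0.1099 Hz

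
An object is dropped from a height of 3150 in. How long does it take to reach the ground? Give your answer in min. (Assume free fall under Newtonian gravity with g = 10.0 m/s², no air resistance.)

h = 3150 in × 0.0254 = 80.01 m
t = √(2h/g) = √(2 × 80.01 / 10.0) = 4.00025 s
t = 4.00025 s / 60.0 = 0.06667 min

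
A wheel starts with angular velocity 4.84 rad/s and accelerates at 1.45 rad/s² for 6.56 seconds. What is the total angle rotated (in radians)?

θ = ω₀t + ½αt² = 4.84×6.56 + ½×1.45×6.56² = 62.95 rad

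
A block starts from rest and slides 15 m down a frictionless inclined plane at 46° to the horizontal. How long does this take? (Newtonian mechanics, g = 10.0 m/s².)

a = g sin(θ) = 10.0 × sin(46°) = 7.1934 m/s²
t = √(2d/a) = √(2 × 15 / 7.1934) = 2.04 s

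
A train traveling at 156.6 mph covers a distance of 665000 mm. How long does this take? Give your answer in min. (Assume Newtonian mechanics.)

d = 665000 mm × 0.001 = 665.0 m
v = 156.6 mph × 0.44704 = 70.0065 m/s
t = d / v = 665.0 / 70.0065 = 9.49912 s
t = 9.49912 s / 60.0 = 0.1583 min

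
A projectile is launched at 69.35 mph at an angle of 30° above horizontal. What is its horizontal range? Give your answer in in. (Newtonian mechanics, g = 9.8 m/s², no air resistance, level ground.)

v₀ = 69.35 mph × 0.44704 = 31.0022 m/s
R = v₀² × sin(2θ) / g = 31.0022² × sin(2 × 30°) / 9.8 = 961.136 × 0.866025 / 9.8 = 84.9355 m
R = 84.9355 m / 0.0254 = 3344 in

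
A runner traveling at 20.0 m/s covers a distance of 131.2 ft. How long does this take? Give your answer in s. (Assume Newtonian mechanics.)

d = 131.2 ft × 0.3048 = 39.9898 m
t = d / v = 39.9898 / 20.0 = 1.999 s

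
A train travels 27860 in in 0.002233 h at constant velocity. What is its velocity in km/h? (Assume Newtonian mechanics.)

d = 27860 in × 0.0254 = 707.644 m
t = 0.002233 h × 3600.0 = 8.0388 s
v = d / t = 707.644 / 8.0388 = 88.0286 m/s
v = 88.0286 m/s / 0.2777777777777778 = 316.9 km/h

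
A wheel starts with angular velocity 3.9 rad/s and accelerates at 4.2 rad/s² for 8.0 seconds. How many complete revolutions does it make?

θ = ω₀t + ½αt² = 3.9×8.0 + ½×4.2×8.0² = 165.6 rad
Total revolutions = θ/(2π) = 165.6/(2π) = 26.36
Complete revolutions = ⌊26.36⌋ = 26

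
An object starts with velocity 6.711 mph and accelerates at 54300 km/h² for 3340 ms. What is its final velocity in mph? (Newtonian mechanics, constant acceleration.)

v₀ = 6.711 mph × 0.44704 = 3.00009 m/s
a = 54300 km/h² × 7.716049382716049e-05 = 4.18981 m/s²
t = 3340 ms × 0.001 = 3.34 s
v = v₀ + a × t = 3.00009 + 4.18981 × 3.34 = 16.9941 m/s
v = 16.9941 m/s / 0.44704 = 38.01 mph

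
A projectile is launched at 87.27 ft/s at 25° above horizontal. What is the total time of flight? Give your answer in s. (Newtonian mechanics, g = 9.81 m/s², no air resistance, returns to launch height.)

v₀ = 87.27 ft/s × 0.3048 = 26.5999 m/s
T = 2 × v₀ × sin(θ) / g = 2 × 26.5999 × sin(25°) / 9.81 = 2 × 26.5999 × 0.422618 / 9.81 = 2.292 s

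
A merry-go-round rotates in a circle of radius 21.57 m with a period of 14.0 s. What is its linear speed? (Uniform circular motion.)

v = 2πr/T = 2π×21.57/14.0 = 9.68 m/s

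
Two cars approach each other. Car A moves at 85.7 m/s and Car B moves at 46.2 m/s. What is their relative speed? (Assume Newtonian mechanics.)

v_rel = v_A + v_B = 85.7 + 46.2 = 131.9 m/s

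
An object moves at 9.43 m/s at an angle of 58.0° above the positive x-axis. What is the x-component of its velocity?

vₓ = v cos(θ) = 9.43 × cos(58.0°) = 5.0 m/s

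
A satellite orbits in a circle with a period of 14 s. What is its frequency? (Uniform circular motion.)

f = 1/T = 1/14 = 0.0714 Hz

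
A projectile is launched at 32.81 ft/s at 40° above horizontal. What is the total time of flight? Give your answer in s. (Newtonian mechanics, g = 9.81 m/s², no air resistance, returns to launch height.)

v₀ = 32.81 ft/s × 0.3048 = 10.0005 m/s
T = 2 × v₀ × sin(θ) / g = 2 × 10.0005 × sin(40°) / 9.81 = 2 × 10.0005 × 0.642788 / 9.81 = 1.311 s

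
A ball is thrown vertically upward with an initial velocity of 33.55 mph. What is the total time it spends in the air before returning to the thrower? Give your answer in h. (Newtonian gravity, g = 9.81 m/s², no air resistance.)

v₀ = 33.55 mph × 0.44704 = 14.9982 m/s
t_total = 2 × v₀ / g = 2 × 14.9982 / 9.81 = 3.05774 s
t_total = 3.05774 s / 3600.0 = 0.0008494 h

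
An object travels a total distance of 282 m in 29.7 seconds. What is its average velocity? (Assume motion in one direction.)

v_avg = Δd / Δt = 282 / 29.7 = 9.49 m/s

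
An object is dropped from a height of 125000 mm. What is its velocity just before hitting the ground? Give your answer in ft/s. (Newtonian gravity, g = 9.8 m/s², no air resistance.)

h = 125000 mm × 0.001 = 125.0 m
v = √(2gh) = √(2 × 9.8 × 125.0) = 49.4975 m/s
v = 49.4975 m/s / 0.3048 = 162.4 ft/s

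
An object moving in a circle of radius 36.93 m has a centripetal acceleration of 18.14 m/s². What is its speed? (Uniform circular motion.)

v = √(a_c × r) = √(18.14 × 36.93) = 25.88 m/s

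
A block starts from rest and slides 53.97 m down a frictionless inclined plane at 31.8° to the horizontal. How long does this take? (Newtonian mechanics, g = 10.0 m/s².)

a = g sin(θ) = 10.0 × sin(31.8°) = 5.2696 m/s²
t = √(2d/a) = √(2 × 53.97 / 5.2696) = 4.53 s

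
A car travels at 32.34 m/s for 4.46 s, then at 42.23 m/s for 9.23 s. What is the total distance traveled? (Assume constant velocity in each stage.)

d₁ = v₁t₁ = 32.34 × 4.46 = 144.2364 m
d₂ = v₂t₂ = 42.23 × 9.23 = 389.7829 m
d_total = 144.2364 + 389.7829 = 534.02 m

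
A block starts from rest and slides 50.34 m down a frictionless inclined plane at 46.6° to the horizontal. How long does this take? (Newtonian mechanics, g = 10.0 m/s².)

a = g sin(θ) = 10.0 × sin(46.6°) = 7.2657 m/s²
t = √(2d/a) = √(2 × 50.34 / 7.2657) = 3.72 s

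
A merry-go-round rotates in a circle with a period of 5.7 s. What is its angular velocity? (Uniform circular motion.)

ω = 2π/T = 2π/5.7 = 1.1023 rad/s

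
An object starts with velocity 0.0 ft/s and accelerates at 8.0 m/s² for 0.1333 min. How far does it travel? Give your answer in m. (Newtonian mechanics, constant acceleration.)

v₀ = 0.0 ft/s × 0.3048 = 0.0 m/s
t = 0.1333 min × 60.0 = 7.998 s
d = v₀ × t + ½ × a × t² = 0.0 × 7.998 + 0.5 × 8.0 × 7.998² = 255.9 m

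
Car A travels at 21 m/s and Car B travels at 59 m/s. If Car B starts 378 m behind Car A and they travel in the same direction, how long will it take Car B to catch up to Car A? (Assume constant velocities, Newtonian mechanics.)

Relative speed: v_rel = 59 - 21 = 38 m/s
Time to catch: t = d₀/v_rel = 378/38 = 9.95 s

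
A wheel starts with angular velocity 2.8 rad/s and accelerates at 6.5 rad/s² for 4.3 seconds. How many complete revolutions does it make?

θ = ω₀t + ½αt² = 2.8×4.3 + ½×6.5×4.3² = 72.1325 rad
Total revolutions = θ/(2π) = 72.1325/(2π) = 11.48
Complete revolutions = ⌊11.48⌋ = 11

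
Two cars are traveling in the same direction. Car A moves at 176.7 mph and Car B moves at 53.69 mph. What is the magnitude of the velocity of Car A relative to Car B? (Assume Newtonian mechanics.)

v_rel = |v_A - v_B| = |176.7 - 53.69| = 123.01 mph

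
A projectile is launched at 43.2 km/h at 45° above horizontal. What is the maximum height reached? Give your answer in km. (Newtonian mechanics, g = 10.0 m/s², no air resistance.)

v₀ = 43.2 km/h × 0.2777777777777778 = 12.0 m/s
H = v₀² × sin²(θ) / (2g) = 12.0² × sin(45°)² / (2 × 10.0) = 144.0 × 0.5 / 20.0 = 3.6 m
H = 3.6 m / 1000.0 = 0.0036 km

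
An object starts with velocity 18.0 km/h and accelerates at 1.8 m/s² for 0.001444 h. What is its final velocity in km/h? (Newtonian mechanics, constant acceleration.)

v₀ = 18.0 km/h × 0.2777777777777778 = 5.0 m/s
t = 0.001444 h × 3600.0 = 5.1984 s
v = v₀ + a × t = 5.0 + 1.8 × 5.1984 = 14.3571 m/s
v = 14.3571 m/s / 0.2777777777777778 = 51.69 km/h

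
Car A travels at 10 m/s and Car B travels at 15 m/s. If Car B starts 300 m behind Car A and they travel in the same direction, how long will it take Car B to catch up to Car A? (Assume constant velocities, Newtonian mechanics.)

Relative speed: v_rel = 15 - 10 = 5 m/s
Time to catch: t = d₀/v_rel = 300/5 = 60.0 s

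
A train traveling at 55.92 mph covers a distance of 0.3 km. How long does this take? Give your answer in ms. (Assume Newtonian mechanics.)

d = 0.3 km × 1000.0 = 300.0 m
v = 55.92 mph × 0.44704 = 24.9985 m/s
t = d / v = 300.0 / 24.9985 = 12.0007 s
t = 12.0007 s / 0.001 = 12000 ms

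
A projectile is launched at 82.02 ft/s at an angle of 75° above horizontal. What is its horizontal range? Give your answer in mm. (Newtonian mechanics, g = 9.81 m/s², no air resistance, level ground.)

v₀ = 82.02 ft/s × 0.3048 = 24.9997 m/s
R = v₀² × sin(2θ) / g = 24.9997² × sin(2 × 75°) / 9.81 = 624.985 × 0.5 / 9.81 = 31.8545 m
R = 31.8545 m / 0.001 = 31850 mm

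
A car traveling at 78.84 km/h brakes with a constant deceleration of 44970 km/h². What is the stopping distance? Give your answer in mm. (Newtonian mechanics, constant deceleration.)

v₀ = 78.84 km/h × 0.2777777777777778 = 21.9 m/s
a = 44970 km/h² × 7.716049382716049e-05 = 3.46991 m/s²
d = v₀² / (2a) = 21.9² / (2 × 3.46991) = 479.61 / 6.93982 = 69.1099 m
d = 69.1099 m / 0.001 = 69110 mm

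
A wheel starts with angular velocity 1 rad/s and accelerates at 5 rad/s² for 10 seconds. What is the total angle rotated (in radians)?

θ = ω₀t + ½αt² = 1×10 + ½×5×10² = 260.0 rad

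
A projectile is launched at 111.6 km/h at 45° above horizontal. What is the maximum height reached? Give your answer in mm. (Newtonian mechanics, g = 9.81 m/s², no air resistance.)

v₀ = 111.6 km/h × 0.2777777777777778 = 31.0 m/s
H = v₀² × sin²(θ) / (2g) = 31.0² × sin(45°)² / (2 × 9.81) = 961.0 × 0.5 / 19.62 = 24.4903 m
H = 24.4903 m / 0.001 = 24490 mm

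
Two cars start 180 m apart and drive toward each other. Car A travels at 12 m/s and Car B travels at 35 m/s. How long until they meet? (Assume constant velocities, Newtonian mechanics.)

Combined speed: v_combined = 12 + 35 = 47 m/s
Time to meet: t = d/v_combined = 180/47 = 3.83 s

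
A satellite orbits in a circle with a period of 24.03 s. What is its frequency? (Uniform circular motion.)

f = 1/T = 1/24.03 = 0.0416 Hz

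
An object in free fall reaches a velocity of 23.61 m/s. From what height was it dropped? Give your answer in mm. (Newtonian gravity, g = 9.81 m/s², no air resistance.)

h = v² / (2g) = 23.61² / (2 × 9.81) = 28.4114 m
h = 28.4114 m / 0.001 = 28410 mm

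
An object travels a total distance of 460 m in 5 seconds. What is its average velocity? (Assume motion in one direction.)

v_avg = Δd / Δt = 460 / 5 = 92.0 m/s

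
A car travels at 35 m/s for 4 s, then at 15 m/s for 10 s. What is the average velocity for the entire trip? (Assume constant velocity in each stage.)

d₁ = v₁t₁ = 35 × 4 = 140 m
d₂ = v₂t₂ = 15 × 10 = 150 m
d_total = 290 m, t_total = 14 s
v_avg = d_total/t_total = 290/14 = 20.71 m/s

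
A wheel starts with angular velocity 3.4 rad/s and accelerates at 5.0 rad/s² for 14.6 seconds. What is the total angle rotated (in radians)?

θ = ω₀t + ½αt² = 3.4×14.6 + ½×5.0×14.6² = 582.54 rad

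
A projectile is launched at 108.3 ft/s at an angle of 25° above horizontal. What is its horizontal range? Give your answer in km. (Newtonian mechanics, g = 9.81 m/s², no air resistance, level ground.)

v₀ = 108.3 ft/s × 0.3048 = 33.0098 m/s
R = v₀² × sin(2θ) / g = 33.0098² × sin(2 × 25°) / 9.81 = 1089.65 × 0.766044 / 9.81 = 85.0887 m
R = 85.0887 m / 1000.0 = 0.08509 km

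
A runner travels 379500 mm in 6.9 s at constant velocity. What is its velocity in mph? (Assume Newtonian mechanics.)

d = 379500 mm × 0.001 = 379.5 m
v = d / t = 379.5 / 6.9 = 55.0 m/s
v = 55.0 m/s / 0.44704 = 123.0 mph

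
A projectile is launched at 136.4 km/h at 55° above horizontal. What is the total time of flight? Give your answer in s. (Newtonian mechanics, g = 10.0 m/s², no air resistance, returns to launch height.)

v₀ = 136.4 km/h × 0.2777777777777778 = 37.8889 m/s
T = 2 × v₀ × sin(θ) / g = 2 × 37.8889 × sin(55°) / 10.0 = 2 × 37.8889 × 0.819152 / 10.0 = 6.207 s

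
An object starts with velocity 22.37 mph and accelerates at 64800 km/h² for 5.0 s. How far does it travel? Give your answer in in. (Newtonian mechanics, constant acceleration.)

v₀ = 22.37 mph × 0.44704 = 10.0003 m/s
a = 64800 km/h² × 7.716049382716049e-05 = 5.0 m/s²
d = v₀ × t + ½ × a × t² = 10.0003 × 5.0 + 0.5 × 5.0 × 5.0² = 112.501 m
d = 112.501 m / 0.0254 = 4429 in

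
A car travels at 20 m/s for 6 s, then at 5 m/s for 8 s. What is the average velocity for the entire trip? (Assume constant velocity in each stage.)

d₁ = v₁t₁ = 20 × 6 = 120 m
d₂ = v₂t₂ = 5 × 8 = 40 m
d_total = 160 m, t_total = 14 s
v_avg = d_total/t_total = 160/14 = 11.43 m/s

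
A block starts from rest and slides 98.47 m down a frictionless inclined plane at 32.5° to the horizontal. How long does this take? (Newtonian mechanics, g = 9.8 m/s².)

a = g sin(θ) = 9.8 × sin(32.5°) = 5.2655 m/s²
t = √(2d/a) = √(2 × 98.47 / 5.2655) = 6.12 s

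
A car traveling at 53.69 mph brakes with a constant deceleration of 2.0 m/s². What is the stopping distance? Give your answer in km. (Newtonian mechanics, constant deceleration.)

v₀ = 53.69 mph × 0.44704 = 24.0016 m/s
d = v₀² / (2a) = 24.0016² / (2 × 2.0) = 576.077 / 4.0 = 144.019 m
d = 144.019 m / 1000.0 = 0.144 km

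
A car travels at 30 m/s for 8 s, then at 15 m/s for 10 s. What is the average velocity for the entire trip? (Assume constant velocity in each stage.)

d₁ = v₁t₁ = 30 × 8 = 240 m
d₂ = v₂t₂ = 15 × 10 = 150 m
d_total = 390 m, t_total = 18 s
v_avg = d_total/t_total = 390/18 = 21.67 m/s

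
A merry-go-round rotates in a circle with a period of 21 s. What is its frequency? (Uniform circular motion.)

f = 1/T = 1/21 = 0.0476 Hz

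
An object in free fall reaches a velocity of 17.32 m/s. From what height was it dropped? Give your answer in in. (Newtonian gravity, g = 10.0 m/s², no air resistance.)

h = v² / (2g) = 17.32² / (2 × 10.0) = 14.9991 m
h = 14.9991 m / 0.0254 = 590.5 in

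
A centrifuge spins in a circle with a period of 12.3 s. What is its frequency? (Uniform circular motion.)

f = 1/T = 1/12.3 = 0.0813 Hz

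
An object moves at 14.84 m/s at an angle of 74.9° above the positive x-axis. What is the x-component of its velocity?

vₓ = v cos(θ) = 14.84 × cos(74.9°) = 3.87 m/s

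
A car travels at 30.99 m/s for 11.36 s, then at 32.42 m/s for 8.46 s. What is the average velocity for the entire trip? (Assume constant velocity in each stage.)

d₁ = v₁t₁ = 30.99 × 11.36 = 352.0464 m
d₂ = v₂t₂ = 32.42 × 8.46 = 274.2732 m
d_total = 626.3196 m, t_total = 19.82 s
v_avg = d_total/t_total = 626.3196/19.82 = 31.6 m/s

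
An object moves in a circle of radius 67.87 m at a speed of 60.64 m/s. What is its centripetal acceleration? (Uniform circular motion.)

a_c = v²/r = 60.64²/67.87 = 3677.2096/67.87 = 54.18 m/s²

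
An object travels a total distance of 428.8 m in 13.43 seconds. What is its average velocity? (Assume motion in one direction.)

v_avg = Δd / Δt = 428.8 / 13.43 = 31.93 m/s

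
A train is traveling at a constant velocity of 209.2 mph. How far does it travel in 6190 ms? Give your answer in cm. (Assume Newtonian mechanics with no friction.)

v = 209.2 mph × 0.44704 = 93.5208 m/s
t = 6190 ms × 0.001 = 6.19 s
d = v × t = 93.5208 × 6.19 = 578.894 m
d = 578.894 m / 0.01 = 57890 cm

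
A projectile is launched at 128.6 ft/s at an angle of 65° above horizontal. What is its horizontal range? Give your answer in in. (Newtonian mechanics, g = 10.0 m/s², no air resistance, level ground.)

v₀ = 128.6 ft/s × 0.3048 = 39.1973 m/s
R = v₀² × sin(2θ) / g = 39.1973² × sin(2 × 65°) / 10.0 = 1536.43 × 0.766044 / 10.0 = 117.697 m
R = 117.697 m / 0.0254 = 4634 in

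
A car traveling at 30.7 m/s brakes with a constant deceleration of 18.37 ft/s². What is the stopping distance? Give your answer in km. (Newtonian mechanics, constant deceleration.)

a = 18.37 ft/s² × 0.3048 = 5.59918 m/s²
d = v₀² / (2a) = 30.7² / (2 × 5.59918) = 942.49 / 11.1984 = 84.1629 m
d = 84.1629 m / 1000.0 = 0.08416 km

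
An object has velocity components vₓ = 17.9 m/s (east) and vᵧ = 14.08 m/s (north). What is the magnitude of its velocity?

|v| = √(vₓ² + vᵧ²) = √(17.9² + 14.08²) = √(518.6564) = 22.77 m/s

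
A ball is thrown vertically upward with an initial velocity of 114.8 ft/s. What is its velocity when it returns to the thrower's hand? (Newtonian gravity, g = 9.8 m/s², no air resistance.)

By conservation of energy (no air resistance), the ball returns to the throw height with the same speed as launch, but directed downward.
|v_ground| = v₀ = 114.8 ft/s
v_ground = 114.8 ft/s (downward)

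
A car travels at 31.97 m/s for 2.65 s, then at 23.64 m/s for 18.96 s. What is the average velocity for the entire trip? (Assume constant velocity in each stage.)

d₁ = v₁t₁ = 31.97 × 2.65 = 84.7205 m
d₂ = v₂t₂ = 23.64 × 18.96 = 448.2144 m
d_total = 532.9349 m, t_total = 21.61 s
v_avg = d_total/t_total = 532.9349/21.61 = 24.66 m/s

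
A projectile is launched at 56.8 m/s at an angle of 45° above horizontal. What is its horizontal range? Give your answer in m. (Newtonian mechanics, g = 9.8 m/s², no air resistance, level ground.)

R = v₀² × sin(2θ) / g = 56.8² × sin(2 × 45°) / 9.8 = 3226.24 × 1.0 / 9.8 = 329.2 m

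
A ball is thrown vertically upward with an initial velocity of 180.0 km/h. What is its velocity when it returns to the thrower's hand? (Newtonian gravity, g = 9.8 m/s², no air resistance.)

By conservation of energy (no air resistance), the ball returns to the throw height with the same speed as launch, but directed downward.
|v_ground| = v₀ = 180.0 km/h
v_ground = 180.0 km/h (downward)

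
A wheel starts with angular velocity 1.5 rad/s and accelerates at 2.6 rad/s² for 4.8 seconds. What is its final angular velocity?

ω = ω₀ + αt = 1.5 + 2.6 × 4.8 = 13.98 rad/s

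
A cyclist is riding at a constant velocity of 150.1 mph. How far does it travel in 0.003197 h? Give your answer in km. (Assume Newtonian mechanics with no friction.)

v = 150.1 mph × 0.44704 = 67.1007 m/s
t = 0.003197 h × 3600.0 = 11.5092 s
d = v × t = 67.1007 × 11.5092 = 772.275 m
d = 772.275 m / 1000.0 = 0.7723 km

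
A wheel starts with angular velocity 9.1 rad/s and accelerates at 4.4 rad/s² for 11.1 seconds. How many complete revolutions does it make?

θ = ω₀t + ½αt² = 9.1×11.1 + ½×4.4×11.1² = 372.072 rad
Total revolutions = θ/(2π) = 372.072/(2π) = 59.22
Complete revolutions = ⌊59.22⌋ = 59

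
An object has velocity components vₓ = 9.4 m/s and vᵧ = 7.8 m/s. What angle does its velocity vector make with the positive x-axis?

θ = arctan(vᵧ/vₓ) = arctan(7.8/9.4) = 39.69°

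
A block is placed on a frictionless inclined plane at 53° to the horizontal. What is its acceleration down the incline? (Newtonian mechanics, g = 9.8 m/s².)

a = g sin(θ) = 9.8 × sin(53°) = 9.8 × 0.7986 = 7.83 m/s²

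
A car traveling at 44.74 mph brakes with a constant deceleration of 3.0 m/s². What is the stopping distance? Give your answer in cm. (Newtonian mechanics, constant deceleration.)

v₀ = 44.74 mph × 0.44704 = 20.0006 m/s
d = v₀² / (2a) = 20.0006² / (2 × 3.0) = 400.024 / 6.0 = 66.6707 m
d = 66.6707 m / 0.01 = 6667 cm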